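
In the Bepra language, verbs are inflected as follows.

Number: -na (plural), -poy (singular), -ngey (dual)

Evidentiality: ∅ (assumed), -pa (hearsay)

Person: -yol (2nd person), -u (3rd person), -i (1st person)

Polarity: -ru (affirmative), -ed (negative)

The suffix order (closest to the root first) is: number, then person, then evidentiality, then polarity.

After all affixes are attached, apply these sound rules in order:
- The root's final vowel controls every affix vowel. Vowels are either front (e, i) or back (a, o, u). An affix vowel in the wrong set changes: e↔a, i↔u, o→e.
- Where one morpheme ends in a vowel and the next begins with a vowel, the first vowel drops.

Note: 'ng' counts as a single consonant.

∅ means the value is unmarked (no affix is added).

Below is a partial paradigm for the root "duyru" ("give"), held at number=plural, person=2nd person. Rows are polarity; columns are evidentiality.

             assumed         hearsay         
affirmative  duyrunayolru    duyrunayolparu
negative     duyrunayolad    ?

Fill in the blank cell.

duyrunayolpad

Attach number plural -na → duyruna.
Attach person 2nd person -yol → duyrunayol.
Attach evidentiality hearsay -pa → duyrunayolpa.
Attach polarity negative -ed → duyrunayolpaed.
Apply vowel harmony: duyrunayolpaed → duyrunayolpaad.
Apply vowel deletion: duyrunayolpaad → duyrunayolpad.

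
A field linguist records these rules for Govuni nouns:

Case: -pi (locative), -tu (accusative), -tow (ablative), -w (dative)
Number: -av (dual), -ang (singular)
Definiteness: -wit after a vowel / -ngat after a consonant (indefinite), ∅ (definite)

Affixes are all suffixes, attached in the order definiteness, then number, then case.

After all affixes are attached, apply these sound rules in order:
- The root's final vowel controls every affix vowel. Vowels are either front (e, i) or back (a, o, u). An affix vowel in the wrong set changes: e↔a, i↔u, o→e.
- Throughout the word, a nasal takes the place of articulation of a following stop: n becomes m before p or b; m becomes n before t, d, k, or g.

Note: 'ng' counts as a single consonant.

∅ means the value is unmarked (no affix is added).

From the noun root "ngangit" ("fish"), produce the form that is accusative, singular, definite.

ngangitengti

definiteness = definite: zero marking, form stays ngangit.
Attach number singular -ang → ngangitang.
Attach case accusative -tu → ngangitangtu.
Apply vowel harmony: ngangitangtu → ngangitengti.
Nasal assimilation: no change.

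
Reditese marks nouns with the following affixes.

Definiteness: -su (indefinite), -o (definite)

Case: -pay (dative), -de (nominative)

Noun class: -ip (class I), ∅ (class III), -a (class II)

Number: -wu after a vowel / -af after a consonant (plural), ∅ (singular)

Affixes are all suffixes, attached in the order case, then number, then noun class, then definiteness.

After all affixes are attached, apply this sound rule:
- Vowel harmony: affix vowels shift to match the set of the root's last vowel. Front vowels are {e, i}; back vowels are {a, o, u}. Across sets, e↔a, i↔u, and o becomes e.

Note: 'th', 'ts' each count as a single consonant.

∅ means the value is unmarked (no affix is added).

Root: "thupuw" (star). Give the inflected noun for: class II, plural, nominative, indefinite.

Attach case nominative -de → thupuwde.
Attach number plural -wu (after vowel 'e') → thupuwdewu.
Attach noun class class II -a → thupuwdewua.
Attach definiteness indefinite -su → thupuwdewuasu.
Apply vowel harmony: thupuwdewuasu → thupuwdawuasu.

thupuwdawuasu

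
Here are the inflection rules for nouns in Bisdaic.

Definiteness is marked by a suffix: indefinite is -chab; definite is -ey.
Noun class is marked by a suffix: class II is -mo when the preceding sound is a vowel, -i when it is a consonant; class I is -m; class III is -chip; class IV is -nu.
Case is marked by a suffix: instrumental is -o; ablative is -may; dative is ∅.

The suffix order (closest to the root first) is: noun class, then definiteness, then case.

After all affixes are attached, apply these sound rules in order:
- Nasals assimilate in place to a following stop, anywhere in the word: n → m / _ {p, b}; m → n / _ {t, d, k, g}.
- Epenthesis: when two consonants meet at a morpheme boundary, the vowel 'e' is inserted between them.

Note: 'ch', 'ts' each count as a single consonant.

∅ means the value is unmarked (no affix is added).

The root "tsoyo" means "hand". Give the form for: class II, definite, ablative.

tsoyomoeyemay

Attach noun class class II -mo (after vowel 'o') → tsoyomo.
Attach definiteness definite -ey → tsoyomoey.
Attach case ablative -may → tsoyomoeymay.
Nasal assimilation: no change.
Apply epenthesis: tsoyomoeymay → tsoyomoeyemay.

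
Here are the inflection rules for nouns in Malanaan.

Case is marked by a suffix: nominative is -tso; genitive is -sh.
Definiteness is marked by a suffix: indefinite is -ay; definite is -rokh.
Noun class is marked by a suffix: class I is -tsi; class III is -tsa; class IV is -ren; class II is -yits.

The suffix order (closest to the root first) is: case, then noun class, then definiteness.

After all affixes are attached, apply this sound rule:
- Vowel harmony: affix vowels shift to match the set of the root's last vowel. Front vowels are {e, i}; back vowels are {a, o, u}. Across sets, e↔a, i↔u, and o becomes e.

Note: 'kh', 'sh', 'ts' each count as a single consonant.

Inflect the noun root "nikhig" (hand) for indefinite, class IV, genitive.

nikhigshreney

Attach case genitive -sh → nikhigsh.
Attach noun class class IV -ren → nikhigshren.
Attach definiteness indefinite -ay → nikhigshrenay.
Apply vowel harmony: nikhigshrenay → nikhigshreney.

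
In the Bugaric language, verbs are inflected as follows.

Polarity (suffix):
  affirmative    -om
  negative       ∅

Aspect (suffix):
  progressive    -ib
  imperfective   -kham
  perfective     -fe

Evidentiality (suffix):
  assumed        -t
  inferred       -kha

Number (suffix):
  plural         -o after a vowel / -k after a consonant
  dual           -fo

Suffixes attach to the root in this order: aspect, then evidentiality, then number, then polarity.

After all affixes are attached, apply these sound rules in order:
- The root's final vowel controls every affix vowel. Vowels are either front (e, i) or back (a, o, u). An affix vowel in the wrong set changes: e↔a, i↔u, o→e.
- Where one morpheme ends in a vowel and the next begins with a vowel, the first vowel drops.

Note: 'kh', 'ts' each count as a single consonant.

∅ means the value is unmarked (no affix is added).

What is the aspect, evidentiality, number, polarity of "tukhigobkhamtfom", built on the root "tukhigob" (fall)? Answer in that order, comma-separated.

Segment: tukhigob-kham-t-fo-om.
aspect: -kham → imperfective.
evidentiality: -t → assumed.
number: -fo → dual.
polarity: -om → affirmative.

imperfective, assumed, dual, affirmative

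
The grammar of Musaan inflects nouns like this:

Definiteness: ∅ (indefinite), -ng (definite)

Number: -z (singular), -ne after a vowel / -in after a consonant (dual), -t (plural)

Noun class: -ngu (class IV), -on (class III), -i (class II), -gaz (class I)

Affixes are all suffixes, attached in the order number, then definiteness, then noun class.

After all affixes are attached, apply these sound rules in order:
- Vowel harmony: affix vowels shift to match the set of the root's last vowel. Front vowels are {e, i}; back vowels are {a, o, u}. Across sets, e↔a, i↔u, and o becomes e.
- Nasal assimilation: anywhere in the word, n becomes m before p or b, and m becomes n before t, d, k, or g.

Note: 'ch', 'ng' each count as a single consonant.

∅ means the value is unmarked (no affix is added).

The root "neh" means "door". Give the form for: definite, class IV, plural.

nehtngngi

Attach number plural -t → neht.
Attach definiteness definite -ng → nehtng.
Attach noun class class IV -ngu → nehtngngu.
Apply vowel harmony: nehtngngu → nehtngngi.
Nasal assimilation: no change.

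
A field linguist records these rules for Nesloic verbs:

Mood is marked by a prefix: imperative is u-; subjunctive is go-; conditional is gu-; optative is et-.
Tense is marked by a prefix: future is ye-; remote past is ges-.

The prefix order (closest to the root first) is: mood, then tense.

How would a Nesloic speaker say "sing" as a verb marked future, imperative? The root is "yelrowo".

Attach mood imperative u- → uyelrowo.
Attach tense future ye- → yeuyelrowo.

yeuyelrowo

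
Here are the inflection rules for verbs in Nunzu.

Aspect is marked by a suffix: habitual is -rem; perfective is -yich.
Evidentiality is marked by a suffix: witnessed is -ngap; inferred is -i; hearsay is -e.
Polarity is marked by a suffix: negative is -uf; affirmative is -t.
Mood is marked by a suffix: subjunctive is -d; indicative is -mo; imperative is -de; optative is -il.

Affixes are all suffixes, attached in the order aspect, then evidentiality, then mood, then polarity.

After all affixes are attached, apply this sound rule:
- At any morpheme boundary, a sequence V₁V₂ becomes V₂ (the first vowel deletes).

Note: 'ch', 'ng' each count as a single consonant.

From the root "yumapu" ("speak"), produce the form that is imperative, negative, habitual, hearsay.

yumapuremeduf

Attach aspect habitual -rem → yumapurem.
Attach evidentiality hearsay -e → yumapureme.
Attach mood imperative -de → yumapuremede.
Attach polarity negative -uf → yumapuremedeuf.
Apply vowel deletion: yumapuremedeuf → yumapuremeduf.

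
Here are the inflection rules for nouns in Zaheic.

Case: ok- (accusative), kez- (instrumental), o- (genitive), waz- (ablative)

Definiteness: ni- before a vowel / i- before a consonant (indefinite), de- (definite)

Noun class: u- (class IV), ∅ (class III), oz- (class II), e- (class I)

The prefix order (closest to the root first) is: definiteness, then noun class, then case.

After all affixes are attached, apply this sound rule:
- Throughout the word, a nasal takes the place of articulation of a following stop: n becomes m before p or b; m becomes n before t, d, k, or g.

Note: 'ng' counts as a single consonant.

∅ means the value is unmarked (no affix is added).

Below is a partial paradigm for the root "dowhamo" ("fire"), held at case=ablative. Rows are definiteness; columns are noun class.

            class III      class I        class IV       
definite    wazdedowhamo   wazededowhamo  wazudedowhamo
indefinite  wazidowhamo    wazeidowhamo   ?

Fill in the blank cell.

wazuidowhamo

Attach definiteness indefinite i- (before consonant 'd') → idowhamo.
Attach noun class class IV u- → uidowhamo.
Attach case ablative waz- → wazuidowhamo.
Nasal assimilation: no change.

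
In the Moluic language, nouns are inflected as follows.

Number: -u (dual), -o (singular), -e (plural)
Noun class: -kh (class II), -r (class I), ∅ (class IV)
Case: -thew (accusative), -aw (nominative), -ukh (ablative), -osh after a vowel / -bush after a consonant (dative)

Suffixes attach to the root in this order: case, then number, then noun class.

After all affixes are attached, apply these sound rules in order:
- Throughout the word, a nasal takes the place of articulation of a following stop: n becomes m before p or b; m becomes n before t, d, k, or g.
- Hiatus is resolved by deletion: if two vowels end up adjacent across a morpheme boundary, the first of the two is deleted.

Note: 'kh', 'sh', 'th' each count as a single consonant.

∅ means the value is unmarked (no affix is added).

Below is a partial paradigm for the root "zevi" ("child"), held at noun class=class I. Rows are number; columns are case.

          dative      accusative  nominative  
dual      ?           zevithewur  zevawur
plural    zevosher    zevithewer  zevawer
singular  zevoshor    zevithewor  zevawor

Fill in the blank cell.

Attach case dative -osh (after vowel 'i') → zeviosh.
Attach number dual -u → zevioshu.
Attach noun class class I -r → zevioshur.
Nasal assimilation: no change.
Apply vowel deletion: zevioshur → zevoshur.

zevoshur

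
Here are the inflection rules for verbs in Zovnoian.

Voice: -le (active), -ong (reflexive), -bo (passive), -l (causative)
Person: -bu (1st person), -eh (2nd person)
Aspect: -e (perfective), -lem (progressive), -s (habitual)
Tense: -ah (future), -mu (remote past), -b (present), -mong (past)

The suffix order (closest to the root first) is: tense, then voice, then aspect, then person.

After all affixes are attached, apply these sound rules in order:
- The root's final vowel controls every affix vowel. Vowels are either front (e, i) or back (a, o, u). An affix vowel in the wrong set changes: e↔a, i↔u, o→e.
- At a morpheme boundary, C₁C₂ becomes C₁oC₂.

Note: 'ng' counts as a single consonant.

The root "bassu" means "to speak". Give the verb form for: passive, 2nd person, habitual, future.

bassuahobosah

Attach tense future -ah → bassuah.
Attach voice passive -bo → bassuahbo.
Attach aspect habitual -s → bassuahbos.
Attach person 2nd person -eh → bassuahboseh.
Apply vowel harmony: bassuahboseh → bassuahbosah.
Apply epenthesis: bassuahbosah → bassuahobosah.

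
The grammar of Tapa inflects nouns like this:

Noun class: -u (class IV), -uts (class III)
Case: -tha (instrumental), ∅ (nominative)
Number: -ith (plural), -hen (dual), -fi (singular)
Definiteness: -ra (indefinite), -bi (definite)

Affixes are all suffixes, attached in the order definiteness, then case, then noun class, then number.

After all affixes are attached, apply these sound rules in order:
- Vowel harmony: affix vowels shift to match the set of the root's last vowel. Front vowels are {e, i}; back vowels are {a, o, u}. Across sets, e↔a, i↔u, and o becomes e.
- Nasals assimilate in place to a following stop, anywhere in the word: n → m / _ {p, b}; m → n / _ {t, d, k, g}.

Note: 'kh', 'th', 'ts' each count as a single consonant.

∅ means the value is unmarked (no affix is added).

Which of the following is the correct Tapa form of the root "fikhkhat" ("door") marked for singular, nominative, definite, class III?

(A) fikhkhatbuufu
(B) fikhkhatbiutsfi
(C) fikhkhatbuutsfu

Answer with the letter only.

C

Attach definiteness definite -bi → fikhkhatbi.
case = nominative: zero marking, form stays fikhkhatbi.
Attach noun class class III -uts → fikhkhatbiuts.
Attach number singular -fi → fikhkhatbiutsfi.
Apply vowel harmony: fikhkhatbiutsfi → fikhkhatbuutsfu.
Nasal assimilation: no change.
So the correct form is fikhkhatbuutsfu, option (C).
(B) fikhkhatbiutsfi is wrong: it fails to apply the sound rule(s).
(A) fikhkhatbuufu is wrong: it uses class IV instead of class III for noun class.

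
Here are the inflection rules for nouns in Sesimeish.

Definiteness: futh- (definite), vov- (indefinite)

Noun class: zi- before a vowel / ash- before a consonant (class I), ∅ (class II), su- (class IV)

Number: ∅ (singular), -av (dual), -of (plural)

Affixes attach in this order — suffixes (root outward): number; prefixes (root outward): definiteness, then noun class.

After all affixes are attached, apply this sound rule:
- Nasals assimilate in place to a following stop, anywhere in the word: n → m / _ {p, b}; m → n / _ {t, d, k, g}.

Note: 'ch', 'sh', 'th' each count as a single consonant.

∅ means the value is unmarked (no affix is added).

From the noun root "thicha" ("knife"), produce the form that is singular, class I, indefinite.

ashvovthicha

number = singular: zero marking, form stays thicha.
Attach definiteness indefinite vov- → vovthicha.
Attach noun class class I ash- (before consonant 'v') → ashvovthicha.
Nasal assimilation: no change.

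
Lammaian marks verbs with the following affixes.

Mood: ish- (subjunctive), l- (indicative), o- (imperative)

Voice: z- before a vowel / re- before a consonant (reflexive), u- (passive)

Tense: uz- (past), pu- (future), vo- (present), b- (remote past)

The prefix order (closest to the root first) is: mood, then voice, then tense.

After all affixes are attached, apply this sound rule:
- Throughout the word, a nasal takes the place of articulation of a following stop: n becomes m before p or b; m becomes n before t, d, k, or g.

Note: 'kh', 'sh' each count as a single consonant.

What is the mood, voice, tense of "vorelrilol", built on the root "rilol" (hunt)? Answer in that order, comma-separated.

Segment: vo-re-l-rilol.
mood: l- → indicative.
voice: z/re- → reflexive.
tense: vo- → present.

indicative, reflexive, present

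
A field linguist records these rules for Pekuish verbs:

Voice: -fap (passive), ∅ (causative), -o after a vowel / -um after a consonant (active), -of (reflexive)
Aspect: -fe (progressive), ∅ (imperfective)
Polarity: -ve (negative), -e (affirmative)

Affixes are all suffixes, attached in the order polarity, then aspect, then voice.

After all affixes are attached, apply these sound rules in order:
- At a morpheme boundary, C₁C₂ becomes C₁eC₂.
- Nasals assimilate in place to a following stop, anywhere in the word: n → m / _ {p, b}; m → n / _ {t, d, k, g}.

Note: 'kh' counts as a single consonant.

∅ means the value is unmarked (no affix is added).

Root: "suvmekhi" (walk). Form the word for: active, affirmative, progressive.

Attach polarity affirmative -e → suvmekhie.
Attach aspect progressive -fe → suvmekhiefe.
Attach voice active -o (after vowel 'e') → suvmekhiefeo.
Epenthesis: no change.
Nasal assimilation: no change.

suvmekhiefeo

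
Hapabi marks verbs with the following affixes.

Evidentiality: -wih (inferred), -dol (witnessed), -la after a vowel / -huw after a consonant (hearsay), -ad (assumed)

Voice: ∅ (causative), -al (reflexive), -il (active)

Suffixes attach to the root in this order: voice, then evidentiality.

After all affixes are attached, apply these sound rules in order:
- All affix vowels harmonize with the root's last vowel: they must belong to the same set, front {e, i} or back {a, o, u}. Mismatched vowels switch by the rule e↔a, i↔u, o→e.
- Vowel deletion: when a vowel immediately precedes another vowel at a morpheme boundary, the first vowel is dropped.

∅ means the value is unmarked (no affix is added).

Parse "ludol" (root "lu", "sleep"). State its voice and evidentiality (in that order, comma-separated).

Segment: lu-dol.
voice: ∅ → causative.
evidentiality: -dol → witnessed.

causative, witnessed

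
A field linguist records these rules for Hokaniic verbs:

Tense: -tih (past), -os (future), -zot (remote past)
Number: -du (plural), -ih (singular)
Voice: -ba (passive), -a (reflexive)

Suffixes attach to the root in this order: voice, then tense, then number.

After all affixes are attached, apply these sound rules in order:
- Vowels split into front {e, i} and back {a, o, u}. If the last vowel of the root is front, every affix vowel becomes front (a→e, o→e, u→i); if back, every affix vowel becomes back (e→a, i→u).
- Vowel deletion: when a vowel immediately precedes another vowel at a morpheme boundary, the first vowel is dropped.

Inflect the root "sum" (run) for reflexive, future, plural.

Attach voice reflexive -a → suma.
Attach tense future -os → sumaos.
Attach number plural -du → sumaosdu.
Vowel harmony: no change.
Apply vowel deletion: sumaosdu → sumosdu.

sumosdu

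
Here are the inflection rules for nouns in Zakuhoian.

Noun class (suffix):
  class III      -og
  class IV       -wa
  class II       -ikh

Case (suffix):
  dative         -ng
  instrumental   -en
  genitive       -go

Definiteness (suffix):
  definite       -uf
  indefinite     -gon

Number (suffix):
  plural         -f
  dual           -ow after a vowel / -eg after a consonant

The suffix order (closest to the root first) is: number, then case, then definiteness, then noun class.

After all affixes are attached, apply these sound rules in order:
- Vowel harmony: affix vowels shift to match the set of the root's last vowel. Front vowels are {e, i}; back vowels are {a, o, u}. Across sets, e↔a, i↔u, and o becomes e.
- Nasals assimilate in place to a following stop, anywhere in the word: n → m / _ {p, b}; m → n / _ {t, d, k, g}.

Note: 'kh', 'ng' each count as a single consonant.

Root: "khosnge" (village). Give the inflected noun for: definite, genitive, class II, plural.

khosngefgeifikh

Attach number plural -f → khosngef.
Attach case genitive -go → khosngefgo.
Attach definiteness definite -uf → khosngefgouf.
Attach noun class class II -ikh → khosngefgoufikh.
Apply vowel harmony: khosngefgoufikh → khosngefgeifikh.
Nasal assimilation: no change.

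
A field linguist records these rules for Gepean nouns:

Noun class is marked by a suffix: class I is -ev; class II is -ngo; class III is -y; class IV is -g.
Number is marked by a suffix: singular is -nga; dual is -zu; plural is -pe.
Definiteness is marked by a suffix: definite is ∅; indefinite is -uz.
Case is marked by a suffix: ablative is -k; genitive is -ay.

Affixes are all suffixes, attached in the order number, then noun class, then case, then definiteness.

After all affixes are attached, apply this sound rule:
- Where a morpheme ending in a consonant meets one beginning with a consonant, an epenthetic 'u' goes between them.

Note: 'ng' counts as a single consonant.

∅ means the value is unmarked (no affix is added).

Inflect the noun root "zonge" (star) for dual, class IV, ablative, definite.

zongezuguk

Attach number dual -zu → zongezu.
Attach noun class class IV -g → zongezug.
Attach case ablative -k → zongezugk.
definiteness = definite: zero marking, form stays zongezugk.
Apply epenthesis: zongezugk → zongezuguk.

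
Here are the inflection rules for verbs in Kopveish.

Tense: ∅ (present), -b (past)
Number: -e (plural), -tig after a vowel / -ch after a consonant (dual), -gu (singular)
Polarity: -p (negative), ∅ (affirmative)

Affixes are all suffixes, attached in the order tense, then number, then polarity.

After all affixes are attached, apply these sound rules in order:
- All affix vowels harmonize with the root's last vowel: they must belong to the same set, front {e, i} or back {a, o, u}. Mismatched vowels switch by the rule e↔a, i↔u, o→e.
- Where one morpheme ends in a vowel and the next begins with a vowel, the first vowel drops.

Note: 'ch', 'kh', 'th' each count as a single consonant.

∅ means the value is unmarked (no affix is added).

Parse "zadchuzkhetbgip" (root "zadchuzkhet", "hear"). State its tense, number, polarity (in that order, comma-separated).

past, singular, negative

Segment: zadchuzkhet-b-gu-p.
tense: -b → past.
number: -gu → singular.
polarity: -p → negative.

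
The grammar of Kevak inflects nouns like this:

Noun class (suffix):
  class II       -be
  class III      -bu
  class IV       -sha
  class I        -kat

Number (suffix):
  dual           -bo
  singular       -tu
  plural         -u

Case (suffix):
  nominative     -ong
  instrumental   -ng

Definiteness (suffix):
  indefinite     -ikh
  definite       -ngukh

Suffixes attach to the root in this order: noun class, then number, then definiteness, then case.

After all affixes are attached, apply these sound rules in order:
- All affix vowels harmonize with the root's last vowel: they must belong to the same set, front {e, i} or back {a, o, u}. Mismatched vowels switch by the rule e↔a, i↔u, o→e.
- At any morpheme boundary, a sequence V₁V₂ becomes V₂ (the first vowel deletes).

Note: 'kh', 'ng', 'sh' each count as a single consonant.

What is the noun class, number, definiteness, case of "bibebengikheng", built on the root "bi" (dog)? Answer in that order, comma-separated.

Segment: bi-be-bo-ngukh-ong.
noun class: -be → class II.
number: -bo → dual.
definiteness: -ngukh → definite.
case: -ong → nominative.

class II, dual, definite, nominative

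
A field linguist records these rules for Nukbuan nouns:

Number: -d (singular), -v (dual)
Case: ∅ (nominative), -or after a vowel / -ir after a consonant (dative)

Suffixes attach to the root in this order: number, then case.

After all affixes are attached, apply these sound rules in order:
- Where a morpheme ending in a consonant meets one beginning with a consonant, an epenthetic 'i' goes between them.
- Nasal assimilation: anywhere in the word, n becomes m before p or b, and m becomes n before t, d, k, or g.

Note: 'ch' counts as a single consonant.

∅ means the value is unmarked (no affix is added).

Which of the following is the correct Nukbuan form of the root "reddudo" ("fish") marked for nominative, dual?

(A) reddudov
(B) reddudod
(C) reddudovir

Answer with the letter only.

A

Attach number dual -v → reddudov.
case = nominative: zero marking, form stays reddudov.
Epenthesis: no change.
Nasal assimilation: no change.
So the correct form is reddudov, option (A).
(C) reddudovir is wrong: it uses dative instead of nominative for case.
(B) reddudod is wrong: it uses singular instead of dual for number.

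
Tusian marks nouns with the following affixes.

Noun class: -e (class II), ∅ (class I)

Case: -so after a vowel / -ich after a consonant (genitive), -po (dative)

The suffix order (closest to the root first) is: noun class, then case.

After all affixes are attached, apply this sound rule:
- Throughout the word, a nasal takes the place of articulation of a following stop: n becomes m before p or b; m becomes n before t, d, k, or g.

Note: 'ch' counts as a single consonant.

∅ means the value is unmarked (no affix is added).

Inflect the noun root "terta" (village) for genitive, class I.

noun class = class I: zero marking, form stays terta.
Attach case genitive -so (after vowel 'a') → tertaso.
Nasal assimilation: no change.

tertaso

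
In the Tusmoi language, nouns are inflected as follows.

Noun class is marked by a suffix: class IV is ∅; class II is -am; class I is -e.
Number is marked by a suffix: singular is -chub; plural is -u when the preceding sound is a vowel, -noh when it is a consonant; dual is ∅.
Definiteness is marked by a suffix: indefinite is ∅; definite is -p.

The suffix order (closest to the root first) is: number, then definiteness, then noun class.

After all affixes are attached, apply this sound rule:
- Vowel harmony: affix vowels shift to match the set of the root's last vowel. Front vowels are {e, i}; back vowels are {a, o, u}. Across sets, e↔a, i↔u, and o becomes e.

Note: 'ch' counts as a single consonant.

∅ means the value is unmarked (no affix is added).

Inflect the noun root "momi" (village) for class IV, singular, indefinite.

momichib

Attach number singular -chub → momichub.
definiteness = indefinite: zero marking, form stays momichub.
noun class = class IV: zero marking, form stays momichub.
Apply vowel harmony: momichub → momichib.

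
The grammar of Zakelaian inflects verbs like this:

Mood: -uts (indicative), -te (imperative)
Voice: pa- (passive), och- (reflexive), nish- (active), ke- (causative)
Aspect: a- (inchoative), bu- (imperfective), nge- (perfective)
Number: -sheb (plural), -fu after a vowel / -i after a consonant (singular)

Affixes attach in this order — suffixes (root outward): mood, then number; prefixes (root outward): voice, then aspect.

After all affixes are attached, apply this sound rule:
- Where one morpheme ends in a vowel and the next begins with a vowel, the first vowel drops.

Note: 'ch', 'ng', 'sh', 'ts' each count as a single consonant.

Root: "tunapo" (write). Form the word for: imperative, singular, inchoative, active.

Attach voice active nish- → nishtunapo.
Attach mood imperative -te → nishtunapote.
Attach number singular -fu (after vowel 'e') → nishtunapotefu.
Attach aspect inchoative a- → anishtunapotefu.
Vowel deletion: no change.

anishtunapotefu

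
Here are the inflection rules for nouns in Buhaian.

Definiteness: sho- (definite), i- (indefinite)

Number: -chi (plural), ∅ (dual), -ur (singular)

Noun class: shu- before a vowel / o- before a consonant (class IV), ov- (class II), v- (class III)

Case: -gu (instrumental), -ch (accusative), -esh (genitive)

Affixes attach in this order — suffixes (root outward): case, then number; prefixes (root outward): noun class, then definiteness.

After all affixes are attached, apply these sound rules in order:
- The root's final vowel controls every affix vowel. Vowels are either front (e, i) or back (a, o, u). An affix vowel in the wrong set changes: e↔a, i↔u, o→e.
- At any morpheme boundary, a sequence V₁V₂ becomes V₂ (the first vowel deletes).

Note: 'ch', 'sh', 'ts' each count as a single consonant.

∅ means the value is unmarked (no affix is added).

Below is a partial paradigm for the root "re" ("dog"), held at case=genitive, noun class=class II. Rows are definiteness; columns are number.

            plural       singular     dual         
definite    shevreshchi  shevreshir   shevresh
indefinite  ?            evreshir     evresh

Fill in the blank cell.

evreshchi

Attach case genitive -esh → reesh.
Attach noun class class II ov- → ovreesh.
Attach definiteness indefinite i- → iovreesh.
Attach number plural -chi → iovreeshchi.
Apply vowel harmony: iovreeshchi → ievreeshchi.
Apply vowel deletion: ievreeshchi → evreshchi.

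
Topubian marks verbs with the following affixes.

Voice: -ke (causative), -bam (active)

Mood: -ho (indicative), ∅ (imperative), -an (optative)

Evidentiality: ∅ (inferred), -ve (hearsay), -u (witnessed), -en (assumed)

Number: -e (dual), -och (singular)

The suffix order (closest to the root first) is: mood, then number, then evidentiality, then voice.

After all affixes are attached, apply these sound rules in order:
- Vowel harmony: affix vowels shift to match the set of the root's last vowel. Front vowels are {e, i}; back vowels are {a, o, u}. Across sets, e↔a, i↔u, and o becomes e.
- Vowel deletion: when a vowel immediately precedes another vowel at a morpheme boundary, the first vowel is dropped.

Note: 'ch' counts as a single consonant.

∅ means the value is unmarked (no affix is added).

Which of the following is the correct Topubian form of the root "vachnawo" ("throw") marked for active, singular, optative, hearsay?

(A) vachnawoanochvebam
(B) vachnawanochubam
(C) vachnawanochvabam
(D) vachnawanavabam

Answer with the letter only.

Attach mood optative -an → vachnawoan.
Attach number singular -och → vachnawoanoch.
Attach evidentiality hearsay -ve → vachnawoanochve.
Attach voice active -bam → vachnawoanochvebam.
Apply vowel harmony: vachnawoanochvebam → vachnawoanochvabam.
Apply vowel deletion: vachnawoanochvabam → vachnawanochvabam.
So the correct form is vachnawanochvabam, option (C).
(D) vachnawanavabam is wrong: it uses dual instead of singular for number.
(B) vachnawanochubam is wrong: it uses witnessed instead of hearsay for evidentiality.
(A) vachnawoanochvebam is wrong: it fails to apply the sound rule(s).

C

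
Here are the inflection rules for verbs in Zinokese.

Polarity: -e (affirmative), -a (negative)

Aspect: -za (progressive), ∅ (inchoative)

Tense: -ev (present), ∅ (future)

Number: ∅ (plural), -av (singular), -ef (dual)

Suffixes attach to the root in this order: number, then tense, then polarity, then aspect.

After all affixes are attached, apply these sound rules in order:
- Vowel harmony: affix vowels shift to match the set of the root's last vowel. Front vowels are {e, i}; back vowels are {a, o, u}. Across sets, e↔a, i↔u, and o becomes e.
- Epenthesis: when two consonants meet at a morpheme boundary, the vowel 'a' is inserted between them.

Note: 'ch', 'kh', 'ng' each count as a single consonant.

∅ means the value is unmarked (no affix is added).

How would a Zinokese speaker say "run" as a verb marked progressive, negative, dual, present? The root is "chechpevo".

Attach number dual -ef → chechpevoef.
Attach tense present -ev → chechpevoefev.
Attach polarity negative -a → chechpevoefeva.
Attach aspect progressive -za → chechpevoefevaza.
Apply vowel harmony: chechpevoefevaza → chechpevoafavaza.
Epenthesis: no change.

chechpevoafavaza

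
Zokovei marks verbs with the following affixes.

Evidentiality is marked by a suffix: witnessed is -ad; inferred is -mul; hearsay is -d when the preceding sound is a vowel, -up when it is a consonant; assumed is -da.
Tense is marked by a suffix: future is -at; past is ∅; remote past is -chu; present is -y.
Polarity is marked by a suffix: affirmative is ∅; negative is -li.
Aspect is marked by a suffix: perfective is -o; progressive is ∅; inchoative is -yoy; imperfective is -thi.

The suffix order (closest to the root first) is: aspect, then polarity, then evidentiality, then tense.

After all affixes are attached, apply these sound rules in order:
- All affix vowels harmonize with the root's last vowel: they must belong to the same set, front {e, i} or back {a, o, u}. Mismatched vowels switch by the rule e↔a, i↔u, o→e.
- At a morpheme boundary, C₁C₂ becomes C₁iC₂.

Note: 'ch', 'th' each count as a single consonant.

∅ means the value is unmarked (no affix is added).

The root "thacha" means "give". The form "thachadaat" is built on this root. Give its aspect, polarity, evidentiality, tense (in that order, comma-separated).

progressive, affirmative, assumed, future

Segment: thacha-da-at.
aspect: ∅ → progressive.
polarity: ∅ → affirmative.
evidentiality: -da → assumed.
tense: -at → future.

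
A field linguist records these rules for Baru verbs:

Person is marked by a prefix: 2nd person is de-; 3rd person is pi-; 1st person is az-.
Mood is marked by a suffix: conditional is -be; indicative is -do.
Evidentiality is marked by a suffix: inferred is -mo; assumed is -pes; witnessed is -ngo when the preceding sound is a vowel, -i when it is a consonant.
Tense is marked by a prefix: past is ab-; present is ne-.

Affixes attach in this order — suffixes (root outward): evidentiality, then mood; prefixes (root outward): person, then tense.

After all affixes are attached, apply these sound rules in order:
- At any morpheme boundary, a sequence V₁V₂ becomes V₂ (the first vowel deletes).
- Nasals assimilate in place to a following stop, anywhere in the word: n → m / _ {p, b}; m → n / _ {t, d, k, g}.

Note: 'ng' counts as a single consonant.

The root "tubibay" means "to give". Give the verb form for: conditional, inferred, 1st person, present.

Attach evidentiality inferred -mo → tubibaymo.
Attach mood conditional -be → tubibaymobe.
Attach person 1st person az- → aztubibaymobe.
Attach tense present ne- → neaztubibaymobe.
Apply vowel deletion: neaztubibaymobe → naztubibaymobe.
Nasal assimilation: no change.

naztubibaymobe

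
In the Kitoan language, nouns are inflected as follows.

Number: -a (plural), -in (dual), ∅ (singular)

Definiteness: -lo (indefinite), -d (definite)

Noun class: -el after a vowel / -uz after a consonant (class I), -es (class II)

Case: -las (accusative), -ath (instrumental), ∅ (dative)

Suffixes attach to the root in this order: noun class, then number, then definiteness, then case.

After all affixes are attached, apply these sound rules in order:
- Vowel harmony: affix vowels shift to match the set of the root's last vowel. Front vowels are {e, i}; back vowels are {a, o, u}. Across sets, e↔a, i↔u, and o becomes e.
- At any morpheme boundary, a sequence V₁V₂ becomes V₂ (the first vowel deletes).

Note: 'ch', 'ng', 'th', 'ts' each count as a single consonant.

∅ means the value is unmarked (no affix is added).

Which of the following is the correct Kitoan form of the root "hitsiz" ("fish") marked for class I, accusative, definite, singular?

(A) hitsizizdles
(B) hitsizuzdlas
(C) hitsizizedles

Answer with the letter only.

Attach noun class class I -uz (after consonant 'z') → hitsizuz.
number = singular: zero marking, form stays hitsizuz.
Attach definiteness definite -d → hitsizuzd.
Attach case accusative -las → hitsizuzdlas.
Apply vowel harmony: hitsizuzdlas → hitsizizdles.
Vowel deletion: no change.
So the correct form is hitsizizdles, option (A).
(B) hitsizuzdlas is wrong: it fails to apply the sound rule(s).
(C) hitsizizedles is wrong: it uses plural instead of singular for number.

A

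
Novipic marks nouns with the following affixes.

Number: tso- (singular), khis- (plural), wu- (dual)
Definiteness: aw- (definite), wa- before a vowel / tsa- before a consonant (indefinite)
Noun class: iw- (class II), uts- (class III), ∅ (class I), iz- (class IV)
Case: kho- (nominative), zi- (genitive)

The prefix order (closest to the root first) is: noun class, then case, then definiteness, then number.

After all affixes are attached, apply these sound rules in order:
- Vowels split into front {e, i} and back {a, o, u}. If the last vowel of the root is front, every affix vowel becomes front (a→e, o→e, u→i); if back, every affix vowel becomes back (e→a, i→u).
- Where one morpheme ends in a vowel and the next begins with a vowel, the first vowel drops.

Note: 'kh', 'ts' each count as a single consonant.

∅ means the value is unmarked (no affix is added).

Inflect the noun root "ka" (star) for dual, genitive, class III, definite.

wawzutska

Attach noun class class III uts- → utska.
Attach case genitive zi- → ziutska.
Attach definiteness definite aw- → awziutska.
Attach number dual wu- → wuawziutska.
Apply vowel harmony: wuawziutska → wuawzuutska.
Apply vowel deletion: wuawzuutska → wawzutska.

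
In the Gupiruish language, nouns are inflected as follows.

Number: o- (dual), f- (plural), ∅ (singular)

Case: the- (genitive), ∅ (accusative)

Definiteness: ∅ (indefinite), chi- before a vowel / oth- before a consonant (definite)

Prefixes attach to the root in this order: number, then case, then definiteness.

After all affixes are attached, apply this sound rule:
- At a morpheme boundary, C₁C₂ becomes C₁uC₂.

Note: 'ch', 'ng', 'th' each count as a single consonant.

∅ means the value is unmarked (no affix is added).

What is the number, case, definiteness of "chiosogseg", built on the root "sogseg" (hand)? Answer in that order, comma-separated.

dual, accusative, definite

Segment: chi-o-sogseg.
number: o- → dual.
case: ∅ → accusative.
definiteness: chi/oth- → definite.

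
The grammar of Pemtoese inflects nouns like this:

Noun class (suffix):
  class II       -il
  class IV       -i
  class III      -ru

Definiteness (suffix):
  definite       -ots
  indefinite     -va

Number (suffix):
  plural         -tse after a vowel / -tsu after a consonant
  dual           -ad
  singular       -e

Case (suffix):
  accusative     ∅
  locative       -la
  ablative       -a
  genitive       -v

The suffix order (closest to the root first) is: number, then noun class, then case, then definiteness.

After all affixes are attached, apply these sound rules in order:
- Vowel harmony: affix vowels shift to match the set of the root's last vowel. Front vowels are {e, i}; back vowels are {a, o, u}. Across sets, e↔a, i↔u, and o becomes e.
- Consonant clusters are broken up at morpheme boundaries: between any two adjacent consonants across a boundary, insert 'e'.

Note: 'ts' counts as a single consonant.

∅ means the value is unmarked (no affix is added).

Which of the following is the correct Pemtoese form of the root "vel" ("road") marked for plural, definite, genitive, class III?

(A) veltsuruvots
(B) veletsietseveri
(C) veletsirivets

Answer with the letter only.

C

Attach number plural -tsu (after consonant 'l') → veltsu.
Attach noun class class III -ru → veltsuru.
Attach case genitive -v → veltsuruv.
Attach definiteness definite -ots → veltsuruvots.
Apply vowel harmony: veltsuruvots → veltsirivets.
Apply epenthesis: veltsirivets → veletsirivets.
So the correct form is veletsirivets, option (C).
(A) veltsuruvots is wrong: it fails to apply the sound rule(s).
(B) veletsietseveri is wrong: it has the affixes in the wrong order.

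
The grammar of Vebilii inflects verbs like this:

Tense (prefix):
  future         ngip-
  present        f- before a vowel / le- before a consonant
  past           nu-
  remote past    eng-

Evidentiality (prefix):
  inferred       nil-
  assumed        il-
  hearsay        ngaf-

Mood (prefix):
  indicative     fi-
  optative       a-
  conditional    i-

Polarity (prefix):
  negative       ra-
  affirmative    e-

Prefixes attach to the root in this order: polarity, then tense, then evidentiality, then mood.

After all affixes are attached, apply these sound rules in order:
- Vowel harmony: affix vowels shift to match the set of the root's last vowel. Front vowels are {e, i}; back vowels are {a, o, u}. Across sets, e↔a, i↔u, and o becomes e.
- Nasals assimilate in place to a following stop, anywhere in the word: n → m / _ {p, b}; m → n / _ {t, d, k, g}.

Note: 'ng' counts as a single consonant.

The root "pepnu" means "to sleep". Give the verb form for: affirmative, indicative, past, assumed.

Attach polarity affirmative e- → epepnu.
Attach tense past nu- → nuepepnu.
Attach evidentiality assumed il- → ilnuepepnu.
Attach mood indicative fi- → fiilnuepepnu.
Apply vowel harmony: fiilnuepepnu → fuulnuapepnu.
Nasal assimilation: no change.

fuulnuapepnu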